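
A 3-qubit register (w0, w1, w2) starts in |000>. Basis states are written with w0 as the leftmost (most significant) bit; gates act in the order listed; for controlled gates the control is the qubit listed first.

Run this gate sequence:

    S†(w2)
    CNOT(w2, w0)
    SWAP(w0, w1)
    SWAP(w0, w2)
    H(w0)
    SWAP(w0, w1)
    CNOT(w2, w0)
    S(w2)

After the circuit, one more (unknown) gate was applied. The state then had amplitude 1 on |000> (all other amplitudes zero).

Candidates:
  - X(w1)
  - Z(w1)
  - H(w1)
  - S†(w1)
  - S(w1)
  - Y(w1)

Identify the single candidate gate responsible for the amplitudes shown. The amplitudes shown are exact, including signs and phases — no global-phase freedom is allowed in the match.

The unique candidate consistent with the amplitudes is H(w1).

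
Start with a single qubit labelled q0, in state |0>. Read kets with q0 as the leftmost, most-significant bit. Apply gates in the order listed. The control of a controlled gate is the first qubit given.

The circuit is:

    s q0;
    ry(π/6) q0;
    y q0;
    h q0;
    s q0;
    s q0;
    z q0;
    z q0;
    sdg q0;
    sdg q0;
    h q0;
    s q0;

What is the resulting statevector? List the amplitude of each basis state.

After the circuit, the state carries amplitude I*(-sqrt(6) + sqrt(2))/4 on |0>, -sqrt(6)/4 - sqrt(2)/4 on |1>. Key observation: gates 4-11 undo each other exactly, leaving only the rest of the circuit to track.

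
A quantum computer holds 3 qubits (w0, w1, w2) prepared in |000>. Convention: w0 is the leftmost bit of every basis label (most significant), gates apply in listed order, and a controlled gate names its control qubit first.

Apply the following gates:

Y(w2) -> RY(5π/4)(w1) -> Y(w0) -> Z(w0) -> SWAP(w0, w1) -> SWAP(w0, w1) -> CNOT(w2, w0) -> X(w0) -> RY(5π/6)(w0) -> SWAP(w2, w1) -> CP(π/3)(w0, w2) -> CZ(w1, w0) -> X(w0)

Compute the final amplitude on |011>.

The amplitude on |011> is sqrt(sqrt(2) + 2)*(-sqrt(6) + sqrt(2))*exp(I*pi/3)/8.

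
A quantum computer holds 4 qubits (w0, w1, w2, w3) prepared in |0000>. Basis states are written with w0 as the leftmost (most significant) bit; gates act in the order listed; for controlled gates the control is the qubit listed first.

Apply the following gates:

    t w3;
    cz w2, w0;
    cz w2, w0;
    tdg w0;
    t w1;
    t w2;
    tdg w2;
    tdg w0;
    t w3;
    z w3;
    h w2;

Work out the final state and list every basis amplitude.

After the circuit, the state carries amplitude sqrt(2)/2 on |0000>, sqrt(2)/2 on |0010>, and 0 on every other basis state. Key observation: steps 2-3 multiply out to the identity, so the circuit reduces to the remaining gates.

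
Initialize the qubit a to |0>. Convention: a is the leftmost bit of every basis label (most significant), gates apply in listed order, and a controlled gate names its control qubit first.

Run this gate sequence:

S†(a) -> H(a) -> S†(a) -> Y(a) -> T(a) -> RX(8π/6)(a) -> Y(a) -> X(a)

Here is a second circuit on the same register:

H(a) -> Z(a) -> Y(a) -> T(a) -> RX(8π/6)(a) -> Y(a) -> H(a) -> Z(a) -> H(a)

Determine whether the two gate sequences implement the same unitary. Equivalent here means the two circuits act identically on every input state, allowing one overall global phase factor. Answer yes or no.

No: there is an input state on which the two circuits produce genuinely different outputs (not merely differing by a phase).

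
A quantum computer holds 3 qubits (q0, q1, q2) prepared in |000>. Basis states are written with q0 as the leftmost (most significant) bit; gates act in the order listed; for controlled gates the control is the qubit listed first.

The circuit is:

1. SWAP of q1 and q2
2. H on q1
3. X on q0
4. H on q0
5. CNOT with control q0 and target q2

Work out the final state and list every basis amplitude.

The final amplitudes are 1/2 on |000>, 0 on |001>, 1/2 on |010>, 0 on |011>, 0 on |100>, -1/2 on |101>, 0 on |110>, -1/2 on |111>.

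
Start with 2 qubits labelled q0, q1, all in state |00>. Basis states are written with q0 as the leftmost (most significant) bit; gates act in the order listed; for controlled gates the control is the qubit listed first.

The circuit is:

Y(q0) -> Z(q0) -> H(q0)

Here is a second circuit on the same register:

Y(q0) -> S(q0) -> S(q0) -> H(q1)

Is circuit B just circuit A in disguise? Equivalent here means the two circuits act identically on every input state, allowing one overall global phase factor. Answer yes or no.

No, they are not equivalent — no single phase factor reconciles the two unitaries.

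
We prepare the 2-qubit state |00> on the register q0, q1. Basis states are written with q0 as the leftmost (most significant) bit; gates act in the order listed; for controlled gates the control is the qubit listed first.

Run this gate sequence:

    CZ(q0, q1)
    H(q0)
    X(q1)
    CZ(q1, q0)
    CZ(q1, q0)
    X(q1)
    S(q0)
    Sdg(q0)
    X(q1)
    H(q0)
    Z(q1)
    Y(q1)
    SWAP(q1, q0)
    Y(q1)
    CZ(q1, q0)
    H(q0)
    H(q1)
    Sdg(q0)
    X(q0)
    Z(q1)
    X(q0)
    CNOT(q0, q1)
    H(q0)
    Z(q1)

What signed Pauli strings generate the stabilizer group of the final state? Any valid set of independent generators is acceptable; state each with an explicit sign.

One valid set of independent stabilizer generators is +YI, -IX (any independent generating set of the same group is equally correct). Key observation: gates 3-6 undo each other exactly, leaving only the rest of the circuit to track.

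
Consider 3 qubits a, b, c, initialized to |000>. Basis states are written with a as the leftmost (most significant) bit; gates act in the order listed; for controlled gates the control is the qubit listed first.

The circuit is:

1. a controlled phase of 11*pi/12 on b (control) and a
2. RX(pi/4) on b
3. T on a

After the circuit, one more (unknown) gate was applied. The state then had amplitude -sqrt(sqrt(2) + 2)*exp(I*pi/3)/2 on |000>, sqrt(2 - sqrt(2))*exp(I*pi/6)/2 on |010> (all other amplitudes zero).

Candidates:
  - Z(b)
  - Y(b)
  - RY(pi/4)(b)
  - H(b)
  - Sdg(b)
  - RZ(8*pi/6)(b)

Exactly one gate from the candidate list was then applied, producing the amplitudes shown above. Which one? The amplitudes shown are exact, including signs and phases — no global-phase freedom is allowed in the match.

The unique candidate consistent with the amplitudes is RZ(8*pi/6)(b).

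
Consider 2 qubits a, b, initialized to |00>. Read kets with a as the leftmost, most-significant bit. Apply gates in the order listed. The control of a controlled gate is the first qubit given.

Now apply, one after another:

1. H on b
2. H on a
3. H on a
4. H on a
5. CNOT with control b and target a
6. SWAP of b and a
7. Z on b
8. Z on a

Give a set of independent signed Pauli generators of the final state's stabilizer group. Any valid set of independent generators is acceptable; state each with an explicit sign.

The final state is stabilized by the group generated by -XI, -IX; other independent generating sets are equally valid.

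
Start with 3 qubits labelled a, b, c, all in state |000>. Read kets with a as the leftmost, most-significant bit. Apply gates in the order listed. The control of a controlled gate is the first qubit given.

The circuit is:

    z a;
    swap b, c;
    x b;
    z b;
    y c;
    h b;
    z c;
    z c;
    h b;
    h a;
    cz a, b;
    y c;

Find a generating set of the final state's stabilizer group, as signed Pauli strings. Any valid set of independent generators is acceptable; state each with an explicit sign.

One valid set of independent stabilizer generators is -XII, -IZI, +IIZ (any independent generating set of the same group is equally correct).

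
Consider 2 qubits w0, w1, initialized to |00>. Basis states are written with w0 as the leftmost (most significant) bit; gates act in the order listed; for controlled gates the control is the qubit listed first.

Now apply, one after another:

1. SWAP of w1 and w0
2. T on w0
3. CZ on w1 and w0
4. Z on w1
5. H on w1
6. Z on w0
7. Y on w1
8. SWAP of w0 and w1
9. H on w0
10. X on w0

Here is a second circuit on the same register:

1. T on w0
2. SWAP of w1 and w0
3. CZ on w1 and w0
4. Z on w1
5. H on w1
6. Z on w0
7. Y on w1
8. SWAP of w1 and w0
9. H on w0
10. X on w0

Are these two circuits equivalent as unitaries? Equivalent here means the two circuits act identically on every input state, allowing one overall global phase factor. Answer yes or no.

No — the two circuits implement different unitaries, even allowing a global phase.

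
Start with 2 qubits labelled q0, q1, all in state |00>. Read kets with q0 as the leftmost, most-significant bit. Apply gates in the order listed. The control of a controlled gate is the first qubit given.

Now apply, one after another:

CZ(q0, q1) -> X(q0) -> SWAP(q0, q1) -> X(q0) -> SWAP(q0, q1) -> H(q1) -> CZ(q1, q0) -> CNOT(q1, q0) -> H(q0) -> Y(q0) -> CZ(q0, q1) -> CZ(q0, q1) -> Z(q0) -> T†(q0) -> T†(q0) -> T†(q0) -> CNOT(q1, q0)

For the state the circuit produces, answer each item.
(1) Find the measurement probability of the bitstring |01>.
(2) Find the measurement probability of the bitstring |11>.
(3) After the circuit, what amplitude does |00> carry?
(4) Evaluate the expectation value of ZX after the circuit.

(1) A full measurement returns |01> with probability 1/4.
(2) The probability of measuring |11> is 1/4.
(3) |00> carries amplitude I/2 in the final state.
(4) The expectation value of ZX is sqrt(2)/2.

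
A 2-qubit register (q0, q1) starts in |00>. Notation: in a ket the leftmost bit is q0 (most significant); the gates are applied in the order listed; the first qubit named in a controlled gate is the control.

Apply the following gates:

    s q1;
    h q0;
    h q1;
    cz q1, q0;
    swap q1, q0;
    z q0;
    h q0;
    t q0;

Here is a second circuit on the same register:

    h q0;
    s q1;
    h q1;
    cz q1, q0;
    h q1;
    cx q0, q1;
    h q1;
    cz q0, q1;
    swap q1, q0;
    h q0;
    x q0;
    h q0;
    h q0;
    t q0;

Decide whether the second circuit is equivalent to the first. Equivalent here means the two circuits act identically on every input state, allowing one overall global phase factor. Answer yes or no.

Yes, they are equivalent — the unitaries differ by at most a global phase.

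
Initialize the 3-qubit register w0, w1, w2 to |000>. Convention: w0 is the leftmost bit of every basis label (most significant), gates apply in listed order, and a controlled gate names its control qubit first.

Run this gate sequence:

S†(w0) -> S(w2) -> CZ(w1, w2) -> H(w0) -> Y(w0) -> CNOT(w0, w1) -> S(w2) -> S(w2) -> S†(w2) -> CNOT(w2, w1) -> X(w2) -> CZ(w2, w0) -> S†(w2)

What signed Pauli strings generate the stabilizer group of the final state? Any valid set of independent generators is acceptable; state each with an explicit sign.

The final state is stabilized by the group generated by +XXI, +ZZI, -IIZ; other independent generating sets are equally valid. Key observation: steps 8-9 multiply out to the identity, so the circuit reduces to the remaining gates.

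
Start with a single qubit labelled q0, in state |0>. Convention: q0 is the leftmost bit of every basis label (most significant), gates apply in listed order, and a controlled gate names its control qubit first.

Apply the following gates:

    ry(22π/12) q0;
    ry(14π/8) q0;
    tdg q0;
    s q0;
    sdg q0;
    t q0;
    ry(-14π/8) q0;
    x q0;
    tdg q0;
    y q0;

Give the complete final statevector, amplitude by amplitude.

The resulting statevector has amplitude (sqrt(2) + sqrt(6))*exp(I*pi/4)/4 on |0>, I*(-sqrt(2) + sqrt(6))/4 on |1>. Key observation: the block from step 2 through step 7 cancels to the identity and can be dropped.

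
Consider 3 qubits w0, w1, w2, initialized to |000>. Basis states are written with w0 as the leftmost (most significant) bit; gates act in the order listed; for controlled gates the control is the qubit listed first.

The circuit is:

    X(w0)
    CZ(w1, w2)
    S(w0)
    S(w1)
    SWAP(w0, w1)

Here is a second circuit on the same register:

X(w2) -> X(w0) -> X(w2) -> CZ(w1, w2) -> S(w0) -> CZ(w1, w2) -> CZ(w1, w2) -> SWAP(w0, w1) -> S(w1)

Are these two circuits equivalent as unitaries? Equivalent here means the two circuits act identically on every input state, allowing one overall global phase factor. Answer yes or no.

No: there is an input state on which the two circuits produce genuinely different outputs (not merely differing by a phase).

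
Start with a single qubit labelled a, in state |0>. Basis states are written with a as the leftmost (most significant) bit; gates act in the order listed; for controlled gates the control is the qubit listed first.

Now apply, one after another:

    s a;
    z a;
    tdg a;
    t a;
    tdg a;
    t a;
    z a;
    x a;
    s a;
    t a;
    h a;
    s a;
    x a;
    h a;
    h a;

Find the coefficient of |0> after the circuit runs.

The amplitude on |0> is sqrt(2)*exp(I*pi/4)/2. Key observation: gates 2-7 undo each other exactly, leaving only the rest of the circuit to track.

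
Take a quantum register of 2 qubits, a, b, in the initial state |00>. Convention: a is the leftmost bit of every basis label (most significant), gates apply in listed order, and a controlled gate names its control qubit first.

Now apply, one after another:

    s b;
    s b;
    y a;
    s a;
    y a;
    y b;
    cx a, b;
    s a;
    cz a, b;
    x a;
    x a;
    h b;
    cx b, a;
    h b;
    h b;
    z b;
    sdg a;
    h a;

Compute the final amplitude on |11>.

|11> carries amplitude -I/2 in the final state. Key observation: steps 10-11 multiply out to the identity, so the circuit reduces to the remaining gates.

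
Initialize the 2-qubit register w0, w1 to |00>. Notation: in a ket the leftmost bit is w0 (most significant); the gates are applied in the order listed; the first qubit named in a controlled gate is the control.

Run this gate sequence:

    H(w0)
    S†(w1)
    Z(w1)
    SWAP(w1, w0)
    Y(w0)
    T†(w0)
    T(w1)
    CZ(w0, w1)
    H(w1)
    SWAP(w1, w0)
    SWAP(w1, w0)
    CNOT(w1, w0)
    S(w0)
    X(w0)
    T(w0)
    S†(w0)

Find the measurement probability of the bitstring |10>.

Outcome |10> occurs with probability 0.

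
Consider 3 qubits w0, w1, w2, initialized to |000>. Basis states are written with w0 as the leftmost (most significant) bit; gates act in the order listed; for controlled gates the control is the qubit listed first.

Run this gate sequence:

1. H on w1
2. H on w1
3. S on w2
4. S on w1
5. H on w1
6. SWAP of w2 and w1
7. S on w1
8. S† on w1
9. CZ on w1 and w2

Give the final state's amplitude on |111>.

|111> carries amplitude 0 in the final state. Key observation: gates 1-2 undo each other exactly, leaving only the rest of the circuit to track.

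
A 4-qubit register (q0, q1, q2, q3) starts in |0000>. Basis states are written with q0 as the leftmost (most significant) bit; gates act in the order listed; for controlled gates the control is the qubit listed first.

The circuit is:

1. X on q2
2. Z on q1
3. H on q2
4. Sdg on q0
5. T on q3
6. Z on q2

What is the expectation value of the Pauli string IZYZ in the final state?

The expectation value of IZYZ is 0.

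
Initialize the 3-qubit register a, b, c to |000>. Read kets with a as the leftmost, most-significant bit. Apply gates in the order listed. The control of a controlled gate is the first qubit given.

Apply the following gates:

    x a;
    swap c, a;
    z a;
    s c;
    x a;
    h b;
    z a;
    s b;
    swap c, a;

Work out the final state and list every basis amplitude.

The resulting statevector has amplitude -sqrt(2)*I/2 on |101>, sqrt(2)/2 on |111>, and 0 on every other basis state.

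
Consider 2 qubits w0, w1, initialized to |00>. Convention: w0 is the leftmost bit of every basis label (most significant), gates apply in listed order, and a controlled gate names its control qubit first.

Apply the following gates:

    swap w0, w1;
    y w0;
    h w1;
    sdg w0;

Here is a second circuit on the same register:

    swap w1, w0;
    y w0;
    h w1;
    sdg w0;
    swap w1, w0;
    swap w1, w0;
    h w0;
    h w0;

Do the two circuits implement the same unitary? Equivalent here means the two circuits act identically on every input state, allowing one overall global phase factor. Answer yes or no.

Yes — the two circuits implement the same unitary up to a global phase.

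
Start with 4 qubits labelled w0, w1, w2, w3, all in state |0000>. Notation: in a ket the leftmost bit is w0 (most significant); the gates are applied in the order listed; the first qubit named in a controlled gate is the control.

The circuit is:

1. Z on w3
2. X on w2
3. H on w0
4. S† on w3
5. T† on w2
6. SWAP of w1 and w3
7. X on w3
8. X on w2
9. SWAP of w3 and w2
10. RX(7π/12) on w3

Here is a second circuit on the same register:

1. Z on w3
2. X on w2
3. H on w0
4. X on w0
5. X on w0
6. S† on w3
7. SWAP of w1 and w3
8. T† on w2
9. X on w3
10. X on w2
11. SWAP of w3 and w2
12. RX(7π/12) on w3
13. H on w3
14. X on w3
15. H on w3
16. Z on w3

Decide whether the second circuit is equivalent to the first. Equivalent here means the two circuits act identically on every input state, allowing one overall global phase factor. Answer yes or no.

Yes: on every input state the two circuits agree up to one overall phase factor.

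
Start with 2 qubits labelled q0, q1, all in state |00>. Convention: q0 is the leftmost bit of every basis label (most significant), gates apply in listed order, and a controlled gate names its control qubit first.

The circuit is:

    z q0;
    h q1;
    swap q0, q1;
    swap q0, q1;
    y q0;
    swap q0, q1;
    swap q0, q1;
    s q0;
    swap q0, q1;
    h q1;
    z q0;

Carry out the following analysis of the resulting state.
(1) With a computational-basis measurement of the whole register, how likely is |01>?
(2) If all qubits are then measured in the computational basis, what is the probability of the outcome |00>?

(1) A full measurement returns |01> with probability 1/4.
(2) Outcome |00> occurs with probability 1/4.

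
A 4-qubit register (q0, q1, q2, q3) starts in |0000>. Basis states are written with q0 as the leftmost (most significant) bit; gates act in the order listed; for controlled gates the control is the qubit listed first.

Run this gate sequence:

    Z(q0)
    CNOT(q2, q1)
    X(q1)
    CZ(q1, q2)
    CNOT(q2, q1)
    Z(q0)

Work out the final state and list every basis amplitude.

After the circuit, the state carries amplitude 1 on |0100>, and 0 on every other basis state.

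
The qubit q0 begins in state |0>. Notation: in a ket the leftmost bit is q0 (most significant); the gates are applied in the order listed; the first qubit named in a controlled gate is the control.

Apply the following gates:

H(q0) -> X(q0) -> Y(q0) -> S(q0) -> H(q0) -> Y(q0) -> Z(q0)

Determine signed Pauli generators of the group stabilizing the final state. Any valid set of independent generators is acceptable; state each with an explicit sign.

The stabilizer group can be generated by -Y, among other valid generating sets.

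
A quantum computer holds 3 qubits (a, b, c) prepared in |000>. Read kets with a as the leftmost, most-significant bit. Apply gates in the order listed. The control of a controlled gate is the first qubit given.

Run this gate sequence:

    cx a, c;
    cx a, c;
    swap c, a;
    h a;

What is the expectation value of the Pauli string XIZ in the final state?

The expectation value of XIZ is 1.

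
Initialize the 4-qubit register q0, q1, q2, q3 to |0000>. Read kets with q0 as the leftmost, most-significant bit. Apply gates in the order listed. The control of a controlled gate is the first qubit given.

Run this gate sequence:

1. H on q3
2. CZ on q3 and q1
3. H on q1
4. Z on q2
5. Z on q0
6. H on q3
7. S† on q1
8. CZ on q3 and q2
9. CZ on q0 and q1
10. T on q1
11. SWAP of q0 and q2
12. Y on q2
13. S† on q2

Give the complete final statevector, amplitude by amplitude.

The final amplitudes are sqrt(2)/2 on |0010>, -sqrt(2)*exp(3*I*pi/4)/2 on |0110>, and 0 on every other basis state.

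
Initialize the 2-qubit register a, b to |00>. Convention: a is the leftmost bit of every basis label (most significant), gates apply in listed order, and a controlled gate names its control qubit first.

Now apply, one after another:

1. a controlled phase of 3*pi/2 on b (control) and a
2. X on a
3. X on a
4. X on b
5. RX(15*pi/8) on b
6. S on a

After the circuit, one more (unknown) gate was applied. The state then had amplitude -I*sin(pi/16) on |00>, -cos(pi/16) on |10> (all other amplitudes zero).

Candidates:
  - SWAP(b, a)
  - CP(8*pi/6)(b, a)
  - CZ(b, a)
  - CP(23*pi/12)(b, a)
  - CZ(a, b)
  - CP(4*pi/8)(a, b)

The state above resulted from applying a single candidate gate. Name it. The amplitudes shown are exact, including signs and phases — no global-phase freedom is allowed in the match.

It was SWAP(b, a) that produced the state shown. Key observation: the block from step 2 through step 3 cancels to the identity and can be dropped.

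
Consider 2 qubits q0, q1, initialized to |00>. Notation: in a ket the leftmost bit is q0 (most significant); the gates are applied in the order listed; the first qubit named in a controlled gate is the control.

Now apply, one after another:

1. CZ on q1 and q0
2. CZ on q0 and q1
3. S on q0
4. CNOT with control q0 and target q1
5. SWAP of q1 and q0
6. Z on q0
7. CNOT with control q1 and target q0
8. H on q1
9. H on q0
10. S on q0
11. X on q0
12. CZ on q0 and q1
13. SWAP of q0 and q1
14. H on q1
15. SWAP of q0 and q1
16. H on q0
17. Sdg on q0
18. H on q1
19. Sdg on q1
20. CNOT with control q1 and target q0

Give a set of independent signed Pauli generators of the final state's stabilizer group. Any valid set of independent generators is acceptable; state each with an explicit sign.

The final state is stabilized by the group generated by +IY, +ZI; other independent generating sets are equally valid.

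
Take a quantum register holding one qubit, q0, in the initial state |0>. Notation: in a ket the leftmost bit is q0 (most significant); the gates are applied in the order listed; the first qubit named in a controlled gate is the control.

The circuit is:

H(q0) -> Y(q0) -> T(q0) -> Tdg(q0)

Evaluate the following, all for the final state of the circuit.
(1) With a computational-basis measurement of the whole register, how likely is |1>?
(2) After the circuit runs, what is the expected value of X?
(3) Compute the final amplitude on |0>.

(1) A full measurement returns |1> with probability 1/2.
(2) The expectation value of X is -1.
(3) The amplitude on |0> is -sqrt(2)*I/2.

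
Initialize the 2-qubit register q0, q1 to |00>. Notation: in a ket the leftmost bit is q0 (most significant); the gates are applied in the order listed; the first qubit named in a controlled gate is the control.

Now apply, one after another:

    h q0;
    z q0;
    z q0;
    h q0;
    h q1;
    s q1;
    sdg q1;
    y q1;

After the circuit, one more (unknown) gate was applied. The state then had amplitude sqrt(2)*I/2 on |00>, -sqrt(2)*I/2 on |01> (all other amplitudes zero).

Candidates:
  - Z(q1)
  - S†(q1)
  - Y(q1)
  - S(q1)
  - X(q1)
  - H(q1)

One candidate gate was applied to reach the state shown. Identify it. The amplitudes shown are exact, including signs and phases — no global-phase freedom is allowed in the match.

It was X(q1) that produced the state shown. Key observation: steps 1-4 multiply out to the identity, so the circuit reduces to the remaining gates.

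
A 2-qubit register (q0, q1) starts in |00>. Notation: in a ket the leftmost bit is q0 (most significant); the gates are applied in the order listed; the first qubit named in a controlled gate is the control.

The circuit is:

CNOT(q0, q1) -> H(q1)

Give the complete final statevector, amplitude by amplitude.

After the circuit, the state carries amplitude sqrt(2)/2 on |00>, sqrt(2)/2 on |01>, 0 on |10>, 0 on |11>.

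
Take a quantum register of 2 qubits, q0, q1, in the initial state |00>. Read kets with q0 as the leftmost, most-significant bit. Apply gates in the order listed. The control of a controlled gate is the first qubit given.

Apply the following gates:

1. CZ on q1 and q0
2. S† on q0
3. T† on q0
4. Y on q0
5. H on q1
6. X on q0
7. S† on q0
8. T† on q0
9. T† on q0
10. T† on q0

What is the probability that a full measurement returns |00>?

Outcome |00> occurs with probability 1/2.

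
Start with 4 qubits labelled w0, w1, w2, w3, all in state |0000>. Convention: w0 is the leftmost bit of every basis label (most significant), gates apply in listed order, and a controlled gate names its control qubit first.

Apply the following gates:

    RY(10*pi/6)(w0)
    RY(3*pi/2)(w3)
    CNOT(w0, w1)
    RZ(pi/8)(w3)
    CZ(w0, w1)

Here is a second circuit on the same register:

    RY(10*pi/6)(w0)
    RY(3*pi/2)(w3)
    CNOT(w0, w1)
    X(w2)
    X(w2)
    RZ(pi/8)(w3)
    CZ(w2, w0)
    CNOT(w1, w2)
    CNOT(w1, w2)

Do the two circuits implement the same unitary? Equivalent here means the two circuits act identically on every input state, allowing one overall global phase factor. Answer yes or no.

No — the two circuits implement different unitaries, even allowing a global phase.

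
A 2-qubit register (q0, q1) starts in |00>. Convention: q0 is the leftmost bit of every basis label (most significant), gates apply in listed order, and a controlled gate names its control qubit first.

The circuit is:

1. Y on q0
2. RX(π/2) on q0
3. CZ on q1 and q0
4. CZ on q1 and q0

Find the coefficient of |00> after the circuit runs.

The amplitude on |00> is sqrt(2)/2.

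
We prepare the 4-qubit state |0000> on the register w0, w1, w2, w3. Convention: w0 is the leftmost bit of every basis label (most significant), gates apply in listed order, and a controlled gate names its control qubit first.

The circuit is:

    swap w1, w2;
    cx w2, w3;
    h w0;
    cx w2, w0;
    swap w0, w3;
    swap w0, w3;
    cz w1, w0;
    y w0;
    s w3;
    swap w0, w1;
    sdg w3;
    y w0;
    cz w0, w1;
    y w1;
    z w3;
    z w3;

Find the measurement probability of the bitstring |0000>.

Outcome |0000> occurs with probability 0.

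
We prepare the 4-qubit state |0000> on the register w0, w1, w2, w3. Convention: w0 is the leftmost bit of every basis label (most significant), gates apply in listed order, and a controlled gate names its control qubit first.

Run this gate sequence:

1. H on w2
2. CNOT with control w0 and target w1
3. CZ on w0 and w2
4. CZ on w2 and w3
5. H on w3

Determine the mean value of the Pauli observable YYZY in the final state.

The expectation value of YYZY is 0.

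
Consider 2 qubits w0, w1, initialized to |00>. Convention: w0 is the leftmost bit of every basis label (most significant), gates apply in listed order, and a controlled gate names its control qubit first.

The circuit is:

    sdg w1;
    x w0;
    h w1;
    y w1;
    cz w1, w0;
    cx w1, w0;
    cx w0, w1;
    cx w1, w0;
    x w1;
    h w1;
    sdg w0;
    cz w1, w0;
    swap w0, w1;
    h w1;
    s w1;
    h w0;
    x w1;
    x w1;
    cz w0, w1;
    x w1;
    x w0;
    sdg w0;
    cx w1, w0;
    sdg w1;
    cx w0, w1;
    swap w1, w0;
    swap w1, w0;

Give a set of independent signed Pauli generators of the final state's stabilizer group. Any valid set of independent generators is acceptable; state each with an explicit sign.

The stabilizer group can be generated by -XI, -IX, among other valid generating sets. Key observation: gates 26-27 undo each other exactly, leaving only the rest of the circuit to track.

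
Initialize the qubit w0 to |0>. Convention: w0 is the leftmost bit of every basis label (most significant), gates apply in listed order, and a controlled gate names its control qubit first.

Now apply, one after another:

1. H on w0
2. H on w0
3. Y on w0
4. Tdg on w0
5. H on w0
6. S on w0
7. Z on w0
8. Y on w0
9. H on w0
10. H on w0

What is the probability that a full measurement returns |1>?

Outcome |1> occurs with probability 1/2.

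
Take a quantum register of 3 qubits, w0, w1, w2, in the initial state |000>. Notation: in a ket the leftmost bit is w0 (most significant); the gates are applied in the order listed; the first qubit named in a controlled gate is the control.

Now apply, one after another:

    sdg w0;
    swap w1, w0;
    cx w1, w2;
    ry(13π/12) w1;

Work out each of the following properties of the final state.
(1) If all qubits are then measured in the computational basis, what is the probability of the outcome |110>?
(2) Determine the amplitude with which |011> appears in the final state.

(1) The probability of measuring |110> is 0.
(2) The amplitude on |011> is 0.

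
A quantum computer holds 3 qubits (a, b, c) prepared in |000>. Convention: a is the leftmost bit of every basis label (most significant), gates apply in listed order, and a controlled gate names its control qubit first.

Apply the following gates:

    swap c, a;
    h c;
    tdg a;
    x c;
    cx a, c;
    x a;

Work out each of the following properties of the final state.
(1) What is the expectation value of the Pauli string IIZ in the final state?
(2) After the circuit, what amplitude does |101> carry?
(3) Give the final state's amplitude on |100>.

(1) The expectation value of IIZ is 0.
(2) The amplitude on |101> is sqrt(2)/2.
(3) |100> carries amplitude sqrt(2)/2 in the final state.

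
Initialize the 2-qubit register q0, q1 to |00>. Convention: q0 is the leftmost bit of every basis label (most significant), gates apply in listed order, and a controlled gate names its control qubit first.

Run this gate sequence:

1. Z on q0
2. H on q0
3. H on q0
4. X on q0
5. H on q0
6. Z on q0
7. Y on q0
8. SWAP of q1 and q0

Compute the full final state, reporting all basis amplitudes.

The final amplitudes are -sqrt(2)*I/2 on |00>, sqrt(2)*I/2 on |01>, 0 on |10>, 0 on |11>. Key observation: steps 3-6 multiply out to the identity, so the circuit reduces to the remaining gates.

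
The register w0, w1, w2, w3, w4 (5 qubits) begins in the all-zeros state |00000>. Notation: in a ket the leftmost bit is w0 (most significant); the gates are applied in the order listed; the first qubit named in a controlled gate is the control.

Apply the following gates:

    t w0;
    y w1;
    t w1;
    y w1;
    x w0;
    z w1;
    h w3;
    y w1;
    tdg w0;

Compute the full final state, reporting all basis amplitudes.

The final amplitudes are sqrt(2)*I/2 on |11000>, sqrt(2)*I/2 on |11010>, and 0 on every other basis state.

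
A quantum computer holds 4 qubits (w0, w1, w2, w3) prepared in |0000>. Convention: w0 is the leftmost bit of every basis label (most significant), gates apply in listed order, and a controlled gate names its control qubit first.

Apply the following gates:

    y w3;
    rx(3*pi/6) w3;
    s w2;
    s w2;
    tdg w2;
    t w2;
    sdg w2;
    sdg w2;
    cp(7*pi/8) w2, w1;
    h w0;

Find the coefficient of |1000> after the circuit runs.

The amplitude on |1000> is 1/2. Key observation: gates 3-8 undo each other exactly, leaving only the rest of the circuit to track.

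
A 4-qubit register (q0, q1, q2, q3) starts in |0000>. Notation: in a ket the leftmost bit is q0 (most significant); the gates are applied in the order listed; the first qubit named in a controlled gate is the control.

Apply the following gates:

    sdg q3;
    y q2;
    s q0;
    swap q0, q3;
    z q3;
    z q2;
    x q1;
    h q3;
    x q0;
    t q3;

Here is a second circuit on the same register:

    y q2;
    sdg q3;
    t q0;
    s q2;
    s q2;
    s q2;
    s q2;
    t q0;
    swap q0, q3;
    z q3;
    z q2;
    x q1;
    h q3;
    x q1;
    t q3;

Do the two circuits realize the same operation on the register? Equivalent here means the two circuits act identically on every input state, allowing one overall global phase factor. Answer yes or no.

No, they are not equivalent — no single phase factor reconciles the two unitaries.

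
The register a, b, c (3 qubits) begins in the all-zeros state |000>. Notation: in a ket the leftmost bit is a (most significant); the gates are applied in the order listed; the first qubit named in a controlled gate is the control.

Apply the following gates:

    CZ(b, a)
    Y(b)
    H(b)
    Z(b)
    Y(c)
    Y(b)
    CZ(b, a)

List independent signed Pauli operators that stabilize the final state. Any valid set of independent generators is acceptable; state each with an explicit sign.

The final state is stabilized by the group generated by -IXI, +ZII, -IIZ; other independent generating sets are equally valid.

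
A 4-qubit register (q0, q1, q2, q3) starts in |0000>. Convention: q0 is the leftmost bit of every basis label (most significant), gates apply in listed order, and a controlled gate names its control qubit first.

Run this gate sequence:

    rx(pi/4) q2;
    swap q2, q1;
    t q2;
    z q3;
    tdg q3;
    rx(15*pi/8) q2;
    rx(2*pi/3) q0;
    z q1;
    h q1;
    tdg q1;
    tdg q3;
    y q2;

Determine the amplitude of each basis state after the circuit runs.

After the circuit, the state carries amplitude -sqrt(2)*sqrt(sqrt(2) + 2)*sin(pi/16)/8 - sqrt(2)*I*sqrt(2 - sqrt(2))*sin(pi/16)/8 on |0000>, 0 on |0001>, sqrt(2)*sqrt(2 - sqrt(2))*cos(pi/16)/8 - sqrt(2)*I*sqrt(sqrt(2) + 2)*cos(pi/16)/8 on |0010>, 0 on |0011>, sqrt(2)*I*sqrt(1/2 - sqrt(2)/4)*exp(-I*pi/4)*sin(pi/16)/4 - sqrt(2)*sqrt(sqrt(2)/4 + 1/2)*exp(-I*pi/4)*sin(pi/16)/4 on |0100>, 0 on |0101>, -sqrt(2)*I*sqrt(sqrt(2)/4 + 1/2)*exp(-I*pi/4)*cos(pi/16)/4 - sqrt(2)*sqrt(1/2 - sqrt(2)/4)*exp(-I*pi/4)*cos(pi/16)/4 on |0110>, 0 on |0111>, -sqrt(6)*sqrt(1/2 - sqrt(2)/4)*sin(pi/16)/4 + sqrt(6)*I*sqrt(sqrt(2)/4 + 1/2)*sin(pi/16)/4 on |1000>, 0 on |1001>, -sqrt(6)*sqrt(sqrt(2)/4 + 1/2)*cos(pi/16)/4 - sqrt(6)*I*sqrt(1/2 - sqrt(2)/4)*cos(pi/16)/4 on |1010>, 0 on |1011>, sqrt(6)*sqrt(1/2 - sqrt(2)/4)*exp(-I*pi/4)*sin(pi/16)/4 + sqrt(6)*I*sqrt(sqrt(2)/4 + 1/2)*exp(-I*pi/4)*sin(pi/16)/4 on |1100>, 0 on |1101>, sqrt(6)*I*sqrt(1/2 - sqrt(2)/4)*exp(-I*pi/4)*cos(pi/16)/4 - sqrt(6)*sqrt(sqrt(2)/4 + 1/2)*exp(-I*pi/4)*cos(pi/16)/4 on |1110>, 0 on |1111>.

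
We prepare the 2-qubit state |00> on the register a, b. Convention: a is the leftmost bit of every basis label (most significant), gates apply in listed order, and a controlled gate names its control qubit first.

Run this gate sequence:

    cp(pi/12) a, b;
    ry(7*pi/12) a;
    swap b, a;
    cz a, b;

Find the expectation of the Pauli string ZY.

In the final state, ZY has expectation 0.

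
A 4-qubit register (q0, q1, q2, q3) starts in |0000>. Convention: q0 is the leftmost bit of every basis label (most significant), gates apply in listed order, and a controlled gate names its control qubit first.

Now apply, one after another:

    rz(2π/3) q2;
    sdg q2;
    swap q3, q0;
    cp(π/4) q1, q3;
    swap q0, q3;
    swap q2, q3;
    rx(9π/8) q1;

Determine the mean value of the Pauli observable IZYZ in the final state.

The expectation value of IZYZ is 0.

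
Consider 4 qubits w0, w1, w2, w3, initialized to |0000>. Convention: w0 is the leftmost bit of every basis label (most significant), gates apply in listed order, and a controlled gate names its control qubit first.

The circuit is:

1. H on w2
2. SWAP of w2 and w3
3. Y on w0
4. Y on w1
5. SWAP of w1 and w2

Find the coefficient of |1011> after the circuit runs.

|1011> carries amplitude -sqrt(2)/2 in the final state.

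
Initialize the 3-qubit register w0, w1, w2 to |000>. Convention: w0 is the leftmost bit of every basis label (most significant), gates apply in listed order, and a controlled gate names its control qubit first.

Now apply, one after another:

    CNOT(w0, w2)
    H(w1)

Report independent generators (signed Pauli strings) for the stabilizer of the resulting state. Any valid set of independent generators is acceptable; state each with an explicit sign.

The stabilizer group can be generated by +IXI, +ZII, +IIZ, among other valid generating sets.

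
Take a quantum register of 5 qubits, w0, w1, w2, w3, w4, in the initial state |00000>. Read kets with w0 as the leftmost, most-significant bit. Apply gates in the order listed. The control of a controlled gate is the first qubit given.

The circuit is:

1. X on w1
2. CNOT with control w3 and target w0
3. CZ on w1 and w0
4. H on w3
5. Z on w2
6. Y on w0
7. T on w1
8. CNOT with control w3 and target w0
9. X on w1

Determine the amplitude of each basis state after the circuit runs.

The final amplitudes are sqrt(2)*exp(3*I*pi/4)/2 on |00010>, sqrt(2)*exp(3*I*pi/4)/2 on |10000>, and 0 on every other basis state.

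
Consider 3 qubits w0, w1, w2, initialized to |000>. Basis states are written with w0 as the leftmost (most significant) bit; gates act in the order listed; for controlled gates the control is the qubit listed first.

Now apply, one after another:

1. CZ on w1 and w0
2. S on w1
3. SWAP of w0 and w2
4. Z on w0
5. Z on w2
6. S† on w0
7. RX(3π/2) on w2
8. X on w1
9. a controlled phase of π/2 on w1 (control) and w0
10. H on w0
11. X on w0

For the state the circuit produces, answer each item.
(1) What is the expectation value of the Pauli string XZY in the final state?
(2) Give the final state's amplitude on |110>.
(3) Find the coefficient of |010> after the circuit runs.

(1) The observable XZY averages to -1.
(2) |110> carries amplitude -1/2 in the final state.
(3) The amplitude on |010> is -1/2.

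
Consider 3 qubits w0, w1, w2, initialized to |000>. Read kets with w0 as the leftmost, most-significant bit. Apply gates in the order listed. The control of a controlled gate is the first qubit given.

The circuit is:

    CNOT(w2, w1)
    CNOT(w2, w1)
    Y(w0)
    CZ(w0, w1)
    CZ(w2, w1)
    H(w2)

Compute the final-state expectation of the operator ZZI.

The observable ZZI averages to -1.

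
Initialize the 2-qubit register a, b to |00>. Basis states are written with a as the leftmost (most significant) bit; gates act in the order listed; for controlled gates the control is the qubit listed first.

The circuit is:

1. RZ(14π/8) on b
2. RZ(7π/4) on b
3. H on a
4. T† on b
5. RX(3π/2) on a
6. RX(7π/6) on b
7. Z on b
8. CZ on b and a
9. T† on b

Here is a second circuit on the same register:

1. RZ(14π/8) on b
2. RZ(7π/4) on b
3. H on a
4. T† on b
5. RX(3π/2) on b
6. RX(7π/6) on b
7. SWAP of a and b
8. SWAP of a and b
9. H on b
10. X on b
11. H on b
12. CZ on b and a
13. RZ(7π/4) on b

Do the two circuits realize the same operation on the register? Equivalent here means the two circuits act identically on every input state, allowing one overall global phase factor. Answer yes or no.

No — the two circuits implement different unitaries, even allowing a global phase.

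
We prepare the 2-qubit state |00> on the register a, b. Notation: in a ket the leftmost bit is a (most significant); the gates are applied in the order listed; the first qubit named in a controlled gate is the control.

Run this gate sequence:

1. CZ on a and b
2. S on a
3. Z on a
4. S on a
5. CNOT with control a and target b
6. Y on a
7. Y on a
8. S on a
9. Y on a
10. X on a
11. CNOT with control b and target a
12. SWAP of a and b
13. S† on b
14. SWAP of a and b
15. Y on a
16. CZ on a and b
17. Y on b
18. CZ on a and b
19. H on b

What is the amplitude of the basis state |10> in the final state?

|10> carries amplitude sqrt(2)*I/2 in the final state.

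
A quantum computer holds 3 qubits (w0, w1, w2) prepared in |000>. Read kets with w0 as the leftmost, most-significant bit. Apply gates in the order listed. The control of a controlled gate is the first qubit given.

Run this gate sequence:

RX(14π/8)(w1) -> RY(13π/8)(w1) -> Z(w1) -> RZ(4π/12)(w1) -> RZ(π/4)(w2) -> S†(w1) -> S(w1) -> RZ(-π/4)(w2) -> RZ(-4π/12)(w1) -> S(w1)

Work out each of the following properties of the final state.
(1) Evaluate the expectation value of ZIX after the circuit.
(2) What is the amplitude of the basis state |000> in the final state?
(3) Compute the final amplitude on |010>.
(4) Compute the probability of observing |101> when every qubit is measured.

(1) The observable ZIX averages to 0. Key observation: steps 4-9 multiply out to the identity, so the circuit reduces to the remaining gates.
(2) The final state's coefficient on |000> equals sqrt(sqrt(2)/4 + 1/2)*cos(3*pi/16) + I*sqrt(1/2 - sqrt(2)/4)*sin(3*pi/16).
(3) |010> carries amplitude sqrt(1/2 - sqrt(2)/4)*cos(3*pi/16) + I*sqrt(sqrt(2)/4 + 1/2)*sin(3*pi/16) in the final state.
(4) Outcome |101> occurs with probability 0.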